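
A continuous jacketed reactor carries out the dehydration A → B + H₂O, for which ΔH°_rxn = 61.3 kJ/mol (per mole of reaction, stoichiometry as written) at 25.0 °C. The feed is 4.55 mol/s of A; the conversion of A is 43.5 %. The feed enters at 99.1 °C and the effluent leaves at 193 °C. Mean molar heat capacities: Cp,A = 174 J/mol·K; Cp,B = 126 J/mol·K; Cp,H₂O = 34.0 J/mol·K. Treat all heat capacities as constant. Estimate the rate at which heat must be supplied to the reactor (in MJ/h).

Extent of reaction ξ = 0.435 × 4.55 = 1.9792 mol/s
Reaction term: ξ·ΔH°_rxn = 1.9792 × 61.3 = 121.33 kJ/s
Sensible, feed 99.1→25 °C: -58.665 kJ/s
Outlet flows (mol/s): A 2.5707, B 1.9792, H₂O 1.9792
Sensible, products 25→193 °C: 128.35 kJ/s
Q = ΔH = 191.01 kJ/s = 191.01 kW
Heat supplied = 687.65 MJ/h

Q_in = 688 MJ/h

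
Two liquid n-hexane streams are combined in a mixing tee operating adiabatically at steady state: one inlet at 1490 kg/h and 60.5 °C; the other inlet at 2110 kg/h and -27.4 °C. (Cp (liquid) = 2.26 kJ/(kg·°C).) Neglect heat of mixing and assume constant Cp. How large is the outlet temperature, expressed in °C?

Adiabatic, steady state ⇒ Σ ṁᵢCp,ᵢ(T_out − Tᵢ) = 0
Σ ṁᵢCp,ᵢTᵢ = 1490×2.26×60.5 + 2110×2.26×-27.4 = 73068
Σ ṁᵢCp,ᵢ = 1490×2.26 + 2110×2.26 = 8136
T_out = 73068 / 8136 = 8.9808 °C

T_out = 8.98 °C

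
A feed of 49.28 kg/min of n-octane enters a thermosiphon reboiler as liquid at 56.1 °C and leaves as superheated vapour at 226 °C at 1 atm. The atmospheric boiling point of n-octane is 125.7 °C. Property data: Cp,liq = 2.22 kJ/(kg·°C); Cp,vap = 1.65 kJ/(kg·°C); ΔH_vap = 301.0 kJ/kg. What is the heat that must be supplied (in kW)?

liquid 56.1→125.7 °C: 154.51 kJ/kg
vaporisation at 125.7 °C: 301 kJ/kg
vapour 125.7→226 °C: 165.49 kJ/kg
Δh = 154.51 + 301 + 165.49 = 621.01 kJ/kg
Q = ṁ·Δh = 49.28 kg/min × 621.01 kJ/kg = 30603 kJ/min
|Q| = 510.05 kW

Q = 510 kW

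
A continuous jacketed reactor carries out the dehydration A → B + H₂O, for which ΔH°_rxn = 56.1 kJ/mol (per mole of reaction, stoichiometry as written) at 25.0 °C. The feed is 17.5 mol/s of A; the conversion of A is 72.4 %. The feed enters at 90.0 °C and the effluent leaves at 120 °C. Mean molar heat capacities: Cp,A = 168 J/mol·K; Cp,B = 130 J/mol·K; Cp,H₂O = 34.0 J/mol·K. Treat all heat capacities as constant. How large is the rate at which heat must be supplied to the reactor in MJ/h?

Extent of reaction ξ = 0.724 × 17.5 = 12.67 mol/s
Reaction term: ξ·ΔH°_rxn = 12.67 × 56.1 = 710.79 kJ/s
Sensible, feed 90.0→25 °C: -191.1 kJ/s
Outlet flows (mol/s): A 4.83, B 12.67, H₂O 12.67
Sensible, products 25→120 °C: 274.49 kJ/s
Q = ΔH = 794.17 kJ/s = 794.17 kW
Heat supplied = 2859 MJ/h

Q_in = 2860 MJ/h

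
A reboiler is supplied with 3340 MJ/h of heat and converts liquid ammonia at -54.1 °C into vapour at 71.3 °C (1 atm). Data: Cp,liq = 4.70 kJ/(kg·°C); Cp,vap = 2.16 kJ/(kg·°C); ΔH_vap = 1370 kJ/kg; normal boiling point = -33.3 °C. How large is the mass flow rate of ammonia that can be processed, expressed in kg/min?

Δh = 4.70×(-33.3−-54.1) + 1370 + 2.16×(71.3−-33.3) = 1693.7 kJ/kg
Q = 3340 MJ/h = 927.78 kJ/s = 55667 kJ/min
ṁ = Q/Δh = 55667 / 1693.7 = 32.867 kg/min

ṁ = 32.9 kg/min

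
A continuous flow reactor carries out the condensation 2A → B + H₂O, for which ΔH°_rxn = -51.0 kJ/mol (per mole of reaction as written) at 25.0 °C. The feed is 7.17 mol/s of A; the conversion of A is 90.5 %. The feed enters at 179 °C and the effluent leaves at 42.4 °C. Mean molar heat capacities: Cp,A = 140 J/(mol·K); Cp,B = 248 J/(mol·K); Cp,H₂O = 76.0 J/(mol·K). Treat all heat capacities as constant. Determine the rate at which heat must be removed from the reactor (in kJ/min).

Extent of reaction ξ = 0.905 × 7.17 / 2 = 3.2444 mol/s
Reaction term: ξ·ΔH°_rxn = 3.2444 × -51.0 = -165.47 kJ/s
Sensible, feed 179→25 °C: -154.59 kJ/s
Outlet flows (mol/s): A 0.68115, B 3.2444, H₂O 3.2444
Sensible, products 25→42.4 °C: 19.95 kJ/s
Q = ΔH = -300.1 kJ/s = -300.1 kW
Heat removed = 18006 kJ/min

Q_out = 18000 kJ/min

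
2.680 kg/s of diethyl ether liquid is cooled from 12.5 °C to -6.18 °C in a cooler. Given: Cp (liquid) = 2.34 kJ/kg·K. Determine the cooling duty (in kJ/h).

Q_c = 422000 kJ/h

Q = ṁ·Cp·ΔT = 2.680 × 2.34 × (-6.18 − 12.5) = -117.15 kJ/s
Cooling duty = 421730 kJ/h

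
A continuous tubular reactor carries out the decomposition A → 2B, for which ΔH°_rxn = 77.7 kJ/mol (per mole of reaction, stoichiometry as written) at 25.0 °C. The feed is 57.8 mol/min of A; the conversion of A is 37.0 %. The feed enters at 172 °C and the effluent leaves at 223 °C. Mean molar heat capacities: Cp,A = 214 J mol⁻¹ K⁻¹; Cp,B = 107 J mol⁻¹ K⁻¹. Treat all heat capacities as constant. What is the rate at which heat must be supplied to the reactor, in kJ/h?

Q_in = 138000 kJ/h

Extent of reaction ξ = 0.370 × 57.8 = 21.386 mol/min
Reaction term: ξ·ΔH°_rxn = 21.386 × 77.7 = 1661.7 kJ/min
Sensible, feed 172→25 °C: -1818.3 kJ/min
Outlet flows (mol/min): A 36.414, B 42.772
Sensible, products 25→223 °C: 2449.1 kJ/min
Q = ΔH = 2292.5 kJ/min = 38.209 kW
Heat supplied = 137550 kJ/h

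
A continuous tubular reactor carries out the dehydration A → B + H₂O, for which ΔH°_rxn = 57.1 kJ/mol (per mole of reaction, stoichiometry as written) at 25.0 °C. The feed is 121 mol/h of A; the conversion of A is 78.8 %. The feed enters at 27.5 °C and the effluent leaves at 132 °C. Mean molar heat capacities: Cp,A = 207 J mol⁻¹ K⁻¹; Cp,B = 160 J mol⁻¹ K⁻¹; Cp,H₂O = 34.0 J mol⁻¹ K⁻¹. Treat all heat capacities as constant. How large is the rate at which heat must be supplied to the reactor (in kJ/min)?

Extent of reaction ξ = 0.788 × 121 = 95.348 mol/h
Reaction term: ξ·ΔH°_rxn = 95.348 × 57.1 = 5444.4 kJ/h
Sensible, feed 27.5→25 °C: -62.617 kJ/h
Outlet flows (mol/h): A 25.652, B 95.348, H₂O 95.348
Sensible, products 25→132 °C: 2547.4 kJ/h
Q = ΔH = 7929.2 kJ/h = 2.2025 kW
Heat supplied = 132.15 kJ/min

Q_in = 132 kJ/min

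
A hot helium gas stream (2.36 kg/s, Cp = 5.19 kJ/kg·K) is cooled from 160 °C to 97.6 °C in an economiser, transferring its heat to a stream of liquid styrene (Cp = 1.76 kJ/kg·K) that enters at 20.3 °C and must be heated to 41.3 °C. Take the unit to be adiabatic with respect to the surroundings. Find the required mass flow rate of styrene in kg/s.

Heat released by hot stream: Q = 2.36 × 5.19 × (160 − 97.6) = 764.3 kJ/s
Energy balance on cold side (adiabatic exchanger): Q = ṁ_c·Cp_c·(T_c,out − T_c,in)
ṁ_c = 764.3 / [1.76 × (41.3 − 20.3)] = 20.679 kg/s

ṁ_c = 20.7 kg/s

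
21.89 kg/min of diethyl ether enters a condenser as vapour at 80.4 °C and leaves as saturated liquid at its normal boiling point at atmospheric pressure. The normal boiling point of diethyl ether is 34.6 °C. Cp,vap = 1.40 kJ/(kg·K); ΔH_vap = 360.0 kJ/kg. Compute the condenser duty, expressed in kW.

vapour 80.4→34.6 °C: -64.12 kJ/kg
condensation at 34.6 °C: -360 kJ/kg
Δh = -64.12 + -360 = -424.12 kJ/kg
Q = ṁ·Δh = 21.89 kg/min × -424.12 kJ/kg = -9284 kJ/min
|Q| = 154.73 kW

Q_c = 155 kW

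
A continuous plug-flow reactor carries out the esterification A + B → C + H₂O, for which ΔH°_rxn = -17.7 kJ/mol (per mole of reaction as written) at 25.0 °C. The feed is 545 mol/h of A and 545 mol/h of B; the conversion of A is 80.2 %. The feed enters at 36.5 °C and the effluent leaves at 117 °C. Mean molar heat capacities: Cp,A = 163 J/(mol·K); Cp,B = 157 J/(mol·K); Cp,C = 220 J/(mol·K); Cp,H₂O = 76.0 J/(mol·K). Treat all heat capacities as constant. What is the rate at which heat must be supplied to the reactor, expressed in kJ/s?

Extent of reaction ξ = 0.802 × 545 = 437.09 mol/h
Reaction term: ξ·ΔH°_rxn = 437.09 × -17.7 = -7736.5 kJ/h
Sensible, feed 36.5→25 °C: -2005.6 kJ/h
Outlet flows (mol/h): A 107.91, B 107.91, C 437.09, H₂O 437.09
Sensible, products 25→117 °C: 15080 kJ/h
Q = ΔH = 5337.6 kJ/h = 1.4827 kW
Heat supplied = 1.4827 kJ/s

Q_in = 1.48 kJ/s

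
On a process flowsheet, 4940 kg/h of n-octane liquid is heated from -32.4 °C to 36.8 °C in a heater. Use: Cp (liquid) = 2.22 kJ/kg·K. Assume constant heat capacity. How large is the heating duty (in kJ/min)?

Q = 12600 kJ/min

Q = ṁ·Cp·ΔT = 4940 × 2.22 × (36.8 − -32.4) = 758900 kJ/h
Converting: 758900 / 3600 s = 210.81 kW
Heating duty = 12648 kJ/min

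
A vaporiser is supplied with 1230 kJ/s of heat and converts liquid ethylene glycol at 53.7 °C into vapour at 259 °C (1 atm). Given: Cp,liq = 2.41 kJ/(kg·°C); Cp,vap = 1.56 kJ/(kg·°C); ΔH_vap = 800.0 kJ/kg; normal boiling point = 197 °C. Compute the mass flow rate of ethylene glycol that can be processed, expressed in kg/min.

ṁ = 59.4 kg/min

Δh = 2.41×(197−53.7) + 800.0 + 1.56×(259−197) = 1242.1 kJ/kg
Q = 1230 kJ/s = 1230 kJ/s = 73800 kJ/min
ṁ = Q/Δh = 73800 / 1242.1 = 59.417 kg/min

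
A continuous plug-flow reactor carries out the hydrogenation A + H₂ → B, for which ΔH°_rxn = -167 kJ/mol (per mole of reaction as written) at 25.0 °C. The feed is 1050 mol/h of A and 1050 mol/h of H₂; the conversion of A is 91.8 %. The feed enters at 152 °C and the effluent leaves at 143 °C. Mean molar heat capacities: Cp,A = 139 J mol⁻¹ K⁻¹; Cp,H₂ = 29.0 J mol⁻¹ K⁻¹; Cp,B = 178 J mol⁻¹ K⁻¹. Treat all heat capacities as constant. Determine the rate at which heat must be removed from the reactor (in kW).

Q_out = 44.8 kW

Extent of reaction ξ = 0.918 × 1050 = 963.9 mol/h
Reaction term: ξ·ΔH°_rxn = 963.9 × -167 = -160970 kJ/h
Sensible, feed 152→25 °C: -22403 kJ/h
Outlet flows (mol/h): A 86.1, H₂ 86.1, B 963.9
Sensible, products 25→143 °C: 21953 kJ/h
Q = ΔH = -161420 kJ/h = -44.839 kW
Heat removed = 44.839 kW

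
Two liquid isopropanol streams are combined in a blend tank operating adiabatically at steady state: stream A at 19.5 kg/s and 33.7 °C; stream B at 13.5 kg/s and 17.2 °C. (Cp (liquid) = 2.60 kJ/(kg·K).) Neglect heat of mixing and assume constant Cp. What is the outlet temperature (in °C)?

Energy balance with Q = 0: Σ ṁᵢCp,ᵢ(T_out − Tᵢ) = 0
T_out = Σ ṁᵢCp,ᵢTᵢ / Σ ṁᵢCp,ᵢ
      = 2312.3 / 85.8 = 26.95 °C

T_out = 27.0 °C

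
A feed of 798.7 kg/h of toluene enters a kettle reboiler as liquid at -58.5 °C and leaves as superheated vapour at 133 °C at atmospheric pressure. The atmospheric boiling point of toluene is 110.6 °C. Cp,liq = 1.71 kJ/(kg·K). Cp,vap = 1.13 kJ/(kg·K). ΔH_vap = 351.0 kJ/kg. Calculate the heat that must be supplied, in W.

liquid -58.5→110.6 °C: 289.16 kJ/kg
vaporisation at 110.6 °C: 351 kJ/kg
vapour 110.6→133 °C: 25.312 kJ/kg
Δh = 289.16 + 351 + 25.312 = 665.47 kJ/kg
Q = ṁ·Δh = 798.7 kg/h × 665.47 kJ/kg = 531510 kJ/h
|Q| = 147.64 kW = 147640 W

Q = 148000 W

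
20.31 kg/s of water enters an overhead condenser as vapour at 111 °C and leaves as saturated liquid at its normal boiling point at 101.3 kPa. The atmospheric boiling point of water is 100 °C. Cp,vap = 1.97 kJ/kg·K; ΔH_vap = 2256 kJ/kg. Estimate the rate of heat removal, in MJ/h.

Q_c = 167000 MJ/h

vapour 111→100 °C: -21.67 kJ/kg
condensation at 100 °C: -2256 kJ/kg
Δh = -21.67 + -2256 = -2277.7 kJ/kg
Q = ṁ·Δh = 20.31 kg/s × -2277.7 kJ/kg = -46259 kJ/s
|Q| = 46259 kW = 166530 MJ/h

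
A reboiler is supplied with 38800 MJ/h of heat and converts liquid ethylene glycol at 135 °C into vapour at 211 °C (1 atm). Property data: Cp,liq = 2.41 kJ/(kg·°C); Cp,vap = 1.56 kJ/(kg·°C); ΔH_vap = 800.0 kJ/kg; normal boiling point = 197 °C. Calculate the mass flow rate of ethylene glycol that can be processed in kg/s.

Δh = 2.41×(197−135) + 800.0 + 1.56×(211−197) = 971.26 kJ/kg
Q = 38800 MJ/h = 10778 kJ/s = 10778 kJ/s
ṁ = Q/Δh = 10778 / 971.26 = 11.097 kg/s

ṁ = 11.1 kg/s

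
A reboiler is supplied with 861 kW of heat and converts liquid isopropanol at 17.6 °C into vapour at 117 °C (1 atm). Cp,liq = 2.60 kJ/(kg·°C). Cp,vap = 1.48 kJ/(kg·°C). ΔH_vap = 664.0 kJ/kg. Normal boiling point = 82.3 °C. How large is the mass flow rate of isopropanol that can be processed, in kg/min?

Δh = 2.60×(82.3−17.6) + 664.0 + 1.48×(117−82.3) = 883.58 kJ/kg
Q = 861 kW = 861 kJ/s = 51660 kJ/min
ṁ = Q/Δh = 51660 / 883.58 = 58.467 kg/min

ṁ = 58.5 kg/min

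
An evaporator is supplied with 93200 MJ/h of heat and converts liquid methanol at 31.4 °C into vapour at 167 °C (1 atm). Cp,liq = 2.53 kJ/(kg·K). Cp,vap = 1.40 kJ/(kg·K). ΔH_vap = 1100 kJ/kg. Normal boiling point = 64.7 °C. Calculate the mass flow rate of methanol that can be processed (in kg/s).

ṁ = 19.5 kg/s

Δh = 2.53×(64.7−31.4) + 1100 + 1.40×(167−64.7) = 1327.5 kJ/kg
Q = 93200 MJ/h = 25889 kJ/s = 25889 kJ/s
ṁ = Q/Δh = 25889 / 1327.5 = 19.502 kg/s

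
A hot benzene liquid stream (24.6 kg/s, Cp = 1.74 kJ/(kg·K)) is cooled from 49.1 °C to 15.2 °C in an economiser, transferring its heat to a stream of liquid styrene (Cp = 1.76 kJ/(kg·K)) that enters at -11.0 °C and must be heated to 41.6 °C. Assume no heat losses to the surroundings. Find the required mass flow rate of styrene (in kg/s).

ṁ_c = 15.7 kg/s

Heat released by hot stream: Q = 24.6 × 1.74 × (49.1 − 15.2) = 1451.1 kJ/s
Energy balance on cold side (adiabatic exchanger): Q = ṁ_c·Cp_c·(T_c,out − T_c,in)
ṁ_c = 1451.1 / [1.76 × (41.6 − -11.0)] = 15.674 kg/s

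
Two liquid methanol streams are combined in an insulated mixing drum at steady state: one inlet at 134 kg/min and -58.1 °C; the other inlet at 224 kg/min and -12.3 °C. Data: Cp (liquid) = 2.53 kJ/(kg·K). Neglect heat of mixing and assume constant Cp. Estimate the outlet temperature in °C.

T_out = -29.4 °C

Energy balance with Q = 0: Σ ṁᵢCp,ᵢ(T_out − Tᵢ) = 0
T_out = Σ ṁᵢCp,ᵢTᵢ / Σ ṁᵢCp,ᵢ
      = -26668 / 905.74 = -29.443 °C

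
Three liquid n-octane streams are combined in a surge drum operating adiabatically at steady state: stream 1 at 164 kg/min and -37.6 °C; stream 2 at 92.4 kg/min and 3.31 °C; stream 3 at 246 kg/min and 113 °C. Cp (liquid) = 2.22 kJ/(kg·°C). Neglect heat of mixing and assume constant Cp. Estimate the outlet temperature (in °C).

T_out = 43.7 °C

Adiabatic, steady state ⇒ Σ ṁᵢCp,ᵢ(T_out − Tᵢ) = 0
Σ ṁᵢCp,ᵢTᵢ = 164×2.22×-37.6 + 92.4×2.22×3.31 + 246×2.22×113 = 48701
Σ ṁᵢCp,ᵢ = 164×2.22 + 92.4×2.22 + 246×2.22 = 1115.3
T_out = 48701 / 1115.3 = 43.665 °C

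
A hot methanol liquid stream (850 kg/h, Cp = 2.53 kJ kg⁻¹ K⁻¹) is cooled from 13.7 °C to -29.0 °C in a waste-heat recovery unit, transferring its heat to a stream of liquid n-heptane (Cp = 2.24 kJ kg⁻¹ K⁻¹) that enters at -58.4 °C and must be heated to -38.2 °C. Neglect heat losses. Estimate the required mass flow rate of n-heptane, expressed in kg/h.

Heat released by hot stream: Q = 850 × 2.53 × (13.7 − -29.0) = 91826 kJ/h
Energy balance on cold side (adiabatic exchanger): Q = ṁ_c·Cp_c·(T_c,out − T_c,in)
ṁ_c = 91826 / [2.24 × (-38.2 − -58.4)] = 2029.4 kg/h

ṁ_c = 2030 kg/h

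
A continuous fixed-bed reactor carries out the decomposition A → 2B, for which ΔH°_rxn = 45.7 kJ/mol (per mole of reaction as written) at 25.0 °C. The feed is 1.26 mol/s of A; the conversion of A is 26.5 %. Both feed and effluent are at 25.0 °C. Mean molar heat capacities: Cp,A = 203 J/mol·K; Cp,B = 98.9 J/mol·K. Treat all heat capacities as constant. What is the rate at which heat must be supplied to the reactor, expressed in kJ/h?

Q_in = 54900 kJ/h

Extent of reaction ξ = 0.265 × 1.26 = 0.3339 mol/s
Reaction term: ξ·ΔH°_rxn = 0.3339 × 45.7 = 15.259 kJ/s
Q = ΔH = 15.259 kJ/s = 15.259 kW
Heat supplied = 54933 kJ/h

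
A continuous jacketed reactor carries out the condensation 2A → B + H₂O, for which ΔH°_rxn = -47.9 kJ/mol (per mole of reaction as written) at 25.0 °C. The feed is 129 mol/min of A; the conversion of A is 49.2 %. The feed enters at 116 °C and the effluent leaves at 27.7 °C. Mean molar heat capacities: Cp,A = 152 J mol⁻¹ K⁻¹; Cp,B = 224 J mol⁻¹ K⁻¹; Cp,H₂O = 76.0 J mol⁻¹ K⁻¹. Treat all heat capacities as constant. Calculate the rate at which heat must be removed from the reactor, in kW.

Extent of reaction ξ = 0.492 × 129 / 2 = 31.734 mol/min
Reaction term: ξ·ΔH°_rxn = 31.734 × -47.9 = -1520.1 kJ/min
Sensible, feed 116→25 °C: -1784.3 kJ/min
Outlet flows (mol/min): A 65.532, B 31.734, H₂O 31.734
Sensible, products 25→27.7 °C: 52.599 kJ/min
Q = ΔH = -3251.8 kJ/min = -54.196 kW
Heat removed = 54.196 kW

Q_out = 54.2 kW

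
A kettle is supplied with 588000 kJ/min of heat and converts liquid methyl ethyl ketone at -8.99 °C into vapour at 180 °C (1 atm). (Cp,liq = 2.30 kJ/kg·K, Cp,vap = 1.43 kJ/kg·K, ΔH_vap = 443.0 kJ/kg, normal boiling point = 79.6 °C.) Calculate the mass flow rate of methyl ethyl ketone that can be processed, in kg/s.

Δh = 2.30×(79.6−-8.99) + 443.0 + 1.43×(180−79.6) = 790.33 kJ/kg
Q = 588000 kJ/min = 9800 kJ/s = 9800 kJ/s
ṁ = Q/Δh = 9800 / 790.33 = 12.4 kg/s

ṁ = 12.4 kg/s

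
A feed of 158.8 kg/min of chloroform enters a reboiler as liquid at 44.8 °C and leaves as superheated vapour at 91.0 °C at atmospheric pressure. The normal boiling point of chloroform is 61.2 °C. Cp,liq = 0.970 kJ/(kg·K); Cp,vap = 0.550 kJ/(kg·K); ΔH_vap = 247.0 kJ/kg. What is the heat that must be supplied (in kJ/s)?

liquid 44.8→61.2 °C: 15.908 kJ/kg
vaporisation at 61.2 °C: 247 kJ/kg
vapour 61.2→91.0 °C: 16.39 kJ/kg
Δh = 15.908 + 247 + 16.39 = 279.3 kJ/kg
Q = ṁ·Δh = 158.8 kg/min × 279.3 kJ/kg = 44353 kJ/min
|Q| = 739.21 kW

Q = 739 kJ/s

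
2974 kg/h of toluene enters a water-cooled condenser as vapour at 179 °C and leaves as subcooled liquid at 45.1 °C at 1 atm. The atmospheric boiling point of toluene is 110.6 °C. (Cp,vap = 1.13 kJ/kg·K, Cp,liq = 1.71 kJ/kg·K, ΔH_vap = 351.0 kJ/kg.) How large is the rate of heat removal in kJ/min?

Q_c = 26800 kJ/min

vapour 179→110.6 °C: -77.292 kJ/kg
condensation at 110.6 °C: -351 kJ/kg
liquid 110.6→45.1 °C: -112 kJ/kg
Δh = -77.292 + -351 + -112 = -540.3 kJ/kg
Q = ṁ·Δh = 2974 kg/h × -540.3 kJ/kg = -1.6068e+06 kJ/h
|Q| = 446.35 kW = 26781 kJ/min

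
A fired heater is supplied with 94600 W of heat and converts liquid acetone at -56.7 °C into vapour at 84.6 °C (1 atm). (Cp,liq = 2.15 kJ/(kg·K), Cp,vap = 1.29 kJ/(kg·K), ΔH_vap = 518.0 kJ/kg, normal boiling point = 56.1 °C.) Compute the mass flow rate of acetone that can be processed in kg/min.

ṁ = 7.12 kg/min

Δh = 2.15×(56.1−-56.7) + 518.0 + 1.29×(84.6−56.1) = 797.28 kJ/kg
Q = 94600 W = 94.6 kJ/s = 5676 kJ/min
ṁ = Q/Δh = 5676 / 797.28 = 7.1192 kg/min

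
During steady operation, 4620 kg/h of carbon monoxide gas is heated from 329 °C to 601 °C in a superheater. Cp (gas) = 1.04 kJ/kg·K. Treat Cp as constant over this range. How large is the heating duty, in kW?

Q = ṁ·Cp·ΔT = 4620 × 1.04 × (601 − 329) = 1.3069e+06 kJ/h
Converting: 1.3069e+06 / 3600 s = 363.03 kW

Q = 363 kW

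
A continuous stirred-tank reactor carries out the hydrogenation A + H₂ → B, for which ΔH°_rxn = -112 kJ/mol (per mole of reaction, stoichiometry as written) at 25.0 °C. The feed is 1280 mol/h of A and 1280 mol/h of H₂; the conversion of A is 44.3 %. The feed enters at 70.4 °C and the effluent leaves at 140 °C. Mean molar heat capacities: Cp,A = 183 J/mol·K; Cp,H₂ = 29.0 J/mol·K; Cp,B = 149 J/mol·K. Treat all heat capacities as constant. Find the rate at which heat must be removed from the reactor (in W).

Extent of reaction ξ = 0.443 × 1280 = 567.04 mol/h
Reaction term: ξ·ΔH°_rxn = 567.04 × -112 = -63508 kJ/h
Sensible, feed 70.4→25 °C: -12320 kJ/h
Outlet flows (mol/h): A 712.96, H₂ 712.96, B 567.04
Sensible, products 25→140 °C: 27098 kJ/h
Q = ΔH = -48730 kJ/h = -13.536 kW
Heat removed = 13536 W

Q_out = 13500 W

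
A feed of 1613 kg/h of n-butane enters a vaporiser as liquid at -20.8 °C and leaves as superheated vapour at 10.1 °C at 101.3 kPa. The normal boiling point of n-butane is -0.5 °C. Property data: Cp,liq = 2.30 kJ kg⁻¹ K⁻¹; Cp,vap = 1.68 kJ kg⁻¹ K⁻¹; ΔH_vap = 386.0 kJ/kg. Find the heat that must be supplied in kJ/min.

liquid -20.8→-0.5 °C: 46.69 kJ/kg
vaporisation at -0.5 °C: 386 kJ/kg
vapour -0.5→10.1 °C: 17.808 kJ/kg
Δh = 46.69 + 386 + 17.808 = 450.5 kJ/kg
Q = ṁ·Δh = 1613 kg/h × 450.5 kJ/kg = 726650 kJ/h
|Q| = 201.85 kW = 12111 kJ/min

Q = 12100 kJ/min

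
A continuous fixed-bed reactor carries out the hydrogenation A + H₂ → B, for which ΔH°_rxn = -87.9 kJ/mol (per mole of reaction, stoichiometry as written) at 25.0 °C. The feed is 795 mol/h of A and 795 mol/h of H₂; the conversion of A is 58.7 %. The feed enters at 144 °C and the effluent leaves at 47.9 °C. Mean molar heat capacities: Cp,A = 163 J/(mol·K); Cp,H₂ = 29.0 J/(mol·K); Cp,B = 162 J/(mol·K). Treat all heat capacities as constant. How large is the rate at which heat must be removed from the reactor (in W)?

Q_out = 15600 W

Extent of reaction ξ = 0.587 × 795 = 466.66 mol/h
Reaction term: ξ·ΔH°_rxn = 466.66 × -87.9 = -41020 kJ/h
Sensible, feed 144→25 °C: -18164 kJ/h
Outlet flows (mol/h): A 328.34, H₂ 328.34, B 466.66
Sensible, products 25→47.9 °C: 3174.9 kJ/h
Q = ΔH = -56009 kJ/h = -15.558 kW
Heat removed = 15558 W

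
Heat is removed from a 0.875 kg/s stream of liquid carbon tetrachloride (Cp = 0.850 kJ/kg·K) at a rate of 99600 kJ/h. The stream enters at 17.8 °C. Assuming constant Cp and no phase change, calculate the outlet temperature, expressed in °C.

Q = 99600 kJ/h = 27.667 kJ/s
ΔT = Q/(ṁ·Cp) = 27.667/(0.875×0.850) = 37.199 K
T_out = 17.8 − 37.199 = -19.399 °C

T_out = -19.4 °C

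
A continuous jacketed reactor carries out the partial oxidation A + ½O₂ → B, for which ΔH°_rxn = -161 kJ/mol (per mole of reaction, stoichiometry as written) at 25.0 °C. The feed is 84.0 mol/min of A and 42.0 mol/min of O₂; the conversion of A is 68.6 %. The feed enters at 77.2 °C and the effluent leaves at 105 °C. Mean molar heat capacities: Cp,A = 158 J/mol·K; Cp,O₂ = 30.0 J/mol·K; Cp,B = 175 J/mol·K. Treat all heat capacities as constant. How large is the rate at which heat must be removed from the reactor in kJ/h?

Q_out = 532000 kJ/h

Extent of reaction ξ = 0.686 × 84.0 = 57.624 mol/min
Reaction term: ξ·ΔH°_rxn = 57.624 × -161 = -9277.5 kJ/min
Sensible, feed 77.2→25 °C: -758.57 kJ/min
Outlet flows (mol/min): A 26.376, O₂ 13.188, B 57.624
Sensible, products 25→105 °C: 1171.8 kJ/min
Q = ΔH = -8864.3 kJ/min = -147.74 kW
Heat removed = 531860 kJ/h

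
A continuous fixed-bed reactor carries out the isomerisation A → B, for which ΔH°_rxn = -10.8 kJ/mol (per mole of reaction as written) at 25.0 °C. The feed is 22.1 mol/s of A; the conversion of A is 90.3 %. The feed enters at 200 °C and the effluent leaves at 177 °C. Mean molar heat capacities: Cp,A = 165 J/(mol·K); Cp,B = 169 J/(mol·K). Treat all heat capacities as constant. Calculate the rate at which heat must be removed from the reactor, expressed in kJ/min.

Q_out = 17200 kJ/min

Extent of reaction ξ = 0.903 × 22.1 = 19.956 mol/s
Reaction term: ξ·ΔH°_rxn = 19.956 × -10.8 = -215.53 kJ/s
Sensible, feed 200→25 °C: -638.14 kJ/s
Outlet flows (mol/s): A 2.1437, B 19.956
Sensible, products 25→177 °C: 566.4 kJ/s
Q = ΔH = -287.26 kJ/s = -287.26 kW
Heat removed = 17236 kJ/min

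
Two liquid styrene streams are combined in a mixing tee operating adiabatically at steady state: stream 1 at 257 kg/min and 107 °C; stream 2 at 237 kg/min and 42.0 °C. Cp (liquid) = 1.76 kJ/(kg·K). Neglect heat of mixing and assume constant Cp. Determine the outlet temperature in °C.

No heat crosses the boundary, so H_out = H_in.
T_out = Σ ṁᵢCp,ᵢTᵢ / Σ ṁᵢCp,ᵢ
      = 65917 / 869.44 = 75.816 °C

T_out = 75.8 °C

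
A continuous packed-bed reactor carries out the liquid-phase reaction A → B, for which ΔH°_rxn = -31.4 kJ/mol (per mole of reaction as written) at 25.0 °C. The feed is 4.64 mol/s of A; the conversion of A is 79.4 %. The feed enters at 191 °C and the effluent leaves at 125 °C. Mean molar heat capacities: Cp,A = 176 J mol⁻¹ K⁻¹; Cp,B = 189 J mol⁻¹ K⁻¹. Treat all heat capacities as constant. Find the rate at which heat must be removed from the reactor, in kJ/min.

Q_out = 9890 kJ/min

Extent of reaction ξ = 0.794 × 4.64 = 3.6842 mol/s
Reaction term: ξ·ΔH°_rxn = 3.6842 × -31.4 = -115.68 kJ/s
Sensible, feed 191→25 °C: -135.56 kJ/s
Outlet flows (mol/s): A 0.95584, B 3.6842
Sensible, products 25→125 °C: 86.453 kJ/s
Q = ΔH = -164.79 kJ/s = -164.79 kW
Heat removed = 9887.5 kJ/min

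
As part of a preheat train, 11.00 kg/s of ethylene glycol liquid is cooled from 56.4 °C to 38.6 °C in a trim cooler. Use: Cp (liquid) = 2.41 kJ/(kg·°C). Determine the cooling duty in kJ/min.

Q_c = 28300 kJ/min

Q = ṁ·Cp·ΔT = 11.00 × 2.41 × (38.6 − 56.4) = -471.88 kJ/s
Cooling duty = 28313 kJ/min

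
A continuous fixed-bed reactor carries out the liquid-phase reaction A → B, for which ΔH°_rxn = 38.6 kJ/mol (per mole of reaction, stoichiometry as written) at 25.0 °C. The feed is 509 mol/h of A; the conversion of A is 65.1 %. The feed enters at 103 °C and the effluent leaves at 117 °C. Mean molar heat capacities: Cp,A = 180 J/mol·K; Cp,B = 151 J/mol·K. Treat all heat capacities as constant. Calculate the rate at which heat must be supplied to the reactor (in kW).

Extent of reaction ξ = 0.651 × 509 = 331.36 mol/h
Reaction term: ξ·ΔH°_rxn = 331.36 × 38.6 = 12790 kJ/h
Sensible, feed 103→25 °C: -7146.4 kJ/h
Outlet flows (mol/h): A 177.64, B 331.36
Sensible, products 25→117 °C: 7545 kJ/h
Q = ΔH = 13189 kJ/h = 3.6636 kW
Heat supplied = 3.6636 kW

Q_in = 3.66 kW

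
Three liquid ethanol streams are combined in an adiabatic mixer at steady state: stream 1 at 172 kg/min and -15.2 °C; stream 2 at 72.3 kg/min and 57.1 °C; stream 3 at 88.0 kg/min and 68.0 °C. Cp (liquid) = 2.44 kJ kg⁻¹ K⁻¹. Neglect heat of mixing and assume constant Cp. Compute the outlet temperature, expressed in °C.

T_out = 22.6 °C

Adiabatic, steady state ⇒ Σ ṁᵢCp,ᵢ(T_out − Tᵢ) = 0
T_out = Σ ṁᵢCp,ᵢTᵢ / Σ ṁᵢCp,ᵢ
      = 18295 / 810.81 = 22.564 °C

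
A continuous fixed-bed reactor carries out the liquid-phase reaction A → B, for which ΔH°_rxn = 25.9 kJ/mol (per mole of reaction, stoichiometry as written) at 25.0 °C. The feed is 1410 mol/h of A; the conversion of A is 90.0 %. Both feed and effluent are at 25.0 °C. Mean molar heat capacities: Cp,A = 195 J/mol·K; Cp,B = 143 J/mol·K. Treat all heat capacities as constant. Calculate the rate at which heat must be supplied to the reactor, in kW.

Q_in = 9.13 kW

Extent of reaction ξ = 0.900 × 1410 = 1269 mol/h
Reaction term: ξ·ΔH°_rxn = 1269 × 25.9 = 32867 kJ/h
Q = ΔH = 32867 kJ/h = 9.1297 kW
Heat supplied = 9.1297 kW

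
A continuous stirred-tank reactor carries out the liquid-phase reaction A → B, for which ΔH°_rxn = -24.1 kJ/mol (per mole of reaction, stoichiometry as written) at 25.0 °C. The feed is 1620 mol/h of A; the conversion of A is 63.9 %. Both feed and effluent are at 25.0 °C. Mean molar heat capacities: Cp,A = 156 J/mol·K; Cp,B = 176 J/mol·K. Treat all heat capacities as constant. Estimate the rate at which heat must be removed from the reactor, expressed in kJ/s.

Q_out = 6.93 kJ/s

Extent of reaction ξ = 0.639 × 1620 = 1035.2 mol/h
Reaction term: ξ·ΔH°_rxn = 1035.2 × -24.1 = -24948 kJ/h
Q = ΔH = -24948 kJ/h = -6.93 kW
Heat removed = 6.93 kJ/s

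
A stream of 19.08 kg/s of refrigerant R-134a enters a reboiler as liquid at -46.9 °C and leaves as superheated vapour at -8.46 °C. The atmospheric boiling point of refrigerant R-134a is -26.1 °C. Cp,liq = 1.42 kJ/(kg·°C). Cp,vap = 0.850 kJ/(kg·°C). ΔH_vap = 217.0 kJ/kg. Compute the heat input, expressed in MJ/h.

Q = 18000 MJ/h

liquid -46.9→-26.1 °C: 29.536 kJ/kg
vaporisation at -26.1 °C: 217 kJ/kg
vapour -26.1→-8.46 °C: 14.994 kJ/kg
Δh = 29.536 + 217 + 14.994 = 261.53 kJ/kg
Q = ṁ·Δh = 19.08 kg/s × 261.53 kJ/kg = 4990 kJ/s
|Q| = 4990 kW = 17964 MJ/h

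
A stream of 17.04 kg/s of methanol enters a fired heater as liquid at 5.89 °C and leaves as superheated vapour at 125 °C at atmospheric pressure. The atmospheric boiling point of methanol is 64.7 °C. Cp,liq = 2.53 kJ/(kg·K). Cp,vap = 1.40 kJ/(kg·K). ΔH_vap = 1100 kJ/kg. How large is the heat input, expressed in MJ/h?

Q = 81800 MJ/h

liquid 5.89→64.7 °C: 148.79 kJ/kg
vaporisation at 64.7 °C: 1100 kJ/kg
vapour 64.7→125 °C: 84.42 kJ/kg
Δh = 148.79 + 1100 + 84.42 = 1333.2 kJ/kg
Q = ṁ·Δh = 17.04 kg/s × 1333.2 kJ/kg = 22718 kJ/s
|Q| = 22718 kW = 81784 MJ/h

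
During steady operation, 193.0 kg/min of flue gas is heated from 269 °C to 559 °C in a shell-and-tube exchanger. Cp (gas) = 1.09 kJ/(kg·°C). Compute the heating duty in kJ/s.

Q = ṁ·Cp·ΔT = 193.0 × 1.09 × (559 − 269) = 61007 kJ/min
Converting: 61007 / 60 s = 1016.8 kW

Q = 1020 kJ/s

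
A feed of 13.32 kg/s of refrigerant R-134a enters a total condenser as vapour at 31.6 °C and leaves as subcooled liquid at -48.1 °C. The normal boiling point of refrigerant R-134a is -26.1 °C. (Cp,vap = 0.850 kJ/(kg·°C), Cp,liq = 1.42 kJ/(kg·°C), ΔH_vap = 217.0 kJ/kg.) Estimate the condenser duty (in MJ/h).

Q_c = 14300 MJ/h

vapour 31.6→-26.1 °C: -49.045 kJ/kg
condensation at -26.1 °C: -217 kJ/kg
liquid -26.1→-48.1 °C: -31.24 kJ/kg
Δh = -49.045 + -217 + -31.24 = -297.29 kJ/kg
Q = ṁ·Δh = 13.32 kg/s × -297.29 kJ/kg = -3959.8 kJ/s
|Q| = 3959.8 kW = 14255 MJ/h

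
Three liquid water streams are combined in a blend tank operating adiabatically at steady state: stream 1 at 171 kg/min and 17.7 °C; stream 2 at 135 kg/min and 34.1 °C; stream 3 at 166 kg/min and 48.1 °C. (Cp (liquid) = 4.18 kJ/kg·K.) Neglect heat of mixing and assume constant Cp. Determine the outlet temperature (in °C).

No heat crosses the boundary, so H_out = H_in.
Σ ṁᵢCp,ᵢTᵢ = 171×4.18×17.7 + 135×4.18×34.1 + 166×4.18×48.1 = 65270
Σ ṁᵢCp,ᵢ = 171×4.18 + 135×4.18 + 166×4.18 = 1973
T_out = 65270 / 1973 = 33.082 °C

T_out = 33.1 °C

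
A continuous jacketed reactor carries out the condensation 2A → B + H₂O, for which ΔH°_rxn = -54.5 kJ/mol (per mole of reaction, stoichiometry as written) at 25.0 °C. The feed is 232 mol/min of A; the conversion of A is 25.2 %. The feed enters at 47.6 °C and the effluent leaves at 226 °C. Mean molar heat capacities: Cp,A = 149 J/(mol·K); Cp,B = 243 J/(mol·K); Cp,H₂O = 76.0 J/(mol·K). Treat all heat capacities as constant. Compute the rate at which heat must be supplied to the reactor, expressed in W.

Q_in = 78300 W

Extent of reaction ξ = 0.252 × 232 / 2 = 29.232 mol/min
Reaction term: ξ·ΔH°_rxn = 29.232 × -54.5 = -1593.1 kJ/min
Sensible, feed 47.6→25 °C: -781.24 kJ/min
Outlet flows (mol/min): A 173.54, B 29.232, H₂O 29.232
Sensible, products 25→226 °C: 7071.6 kJ/min
Q = ΔH = 4697.2 kJ/min = 78.286 kW
Heat supplied = 78286 W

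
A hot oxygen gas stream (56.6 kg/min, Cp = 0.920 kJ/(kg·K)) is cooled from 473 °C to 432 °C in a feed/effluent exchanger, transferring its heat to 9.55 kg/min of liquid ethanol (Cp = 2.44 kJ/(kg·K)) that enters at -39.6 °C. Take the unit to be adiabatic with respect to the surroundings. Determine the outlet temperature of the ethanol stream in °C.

T_c,out = 52.0 °C

Heat released by hot stream: Q = 56.6 × 0.920 × (473 − 432) = 2135 kJ/min
Energy balance on cold side (adiabatic exchanger): Q = ṁ_c·Cp_c·(T_c,out − T_c,in)
T_c,out = -39.6 + 2135/(9.55 × 2.44) = 52.021 °C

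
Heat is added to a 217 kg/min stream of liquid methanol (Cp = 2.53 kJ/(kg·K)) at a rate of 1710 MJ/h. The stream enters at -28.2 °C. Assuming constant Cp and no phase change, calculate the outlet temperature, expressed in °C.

Q = 1710 MJ/h = 28500 kJ/min
ΔT = Q/(ṁ·Cp) = 28500/(217×2.53) = 51.912 K
T_out = -28.2 + 51.912 = 23.712 °C

T_out = 23.7 °C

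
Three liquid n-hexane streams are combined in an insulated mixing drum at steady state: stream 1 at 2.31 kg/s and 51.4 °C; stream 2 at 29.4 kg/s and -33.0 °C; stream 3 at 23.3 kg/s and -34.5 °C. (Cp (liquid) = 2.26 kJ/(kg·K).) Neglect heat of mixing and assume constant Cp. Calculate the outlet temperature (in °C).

T_out = -30.1 °C

Adiabatic, steady state ⇒ Σ ṁᵢCp,ᵢ(T_out − Tᵢ) = 0
T_out = Σ ṁᵢCp,ᵢTᵢ / Σ ṁᵢCp,ᵢ
      = -3741 / 124.32 = -30.091 °C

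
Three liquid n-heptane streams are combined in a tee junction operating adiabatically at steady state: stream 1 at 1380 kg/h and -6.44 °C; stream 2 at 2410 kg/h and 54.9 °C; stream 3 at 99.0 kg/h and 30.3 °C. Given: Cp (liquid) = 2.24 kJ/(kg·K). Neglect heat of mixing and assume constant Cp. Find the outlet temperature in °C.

Adiabatic, steady state ⇒ Σ ṁᵢCp,ᵢ(T_out − Tᵢ) = 0
Σ ṁᵢCp,ᵢTᵢ = 1380×2.24×-6.44 + 2410×2.24×54.9 + 99.0×2.24×30.3 = 283180
Σ ṁᵢCp,ᵢ = 1380×2.24 + 2410×2.24 + 99.0×2.24 = 8711.4
T_out = 283180 / 8711.4 = 32.507 °C

T_out = 32.5 °C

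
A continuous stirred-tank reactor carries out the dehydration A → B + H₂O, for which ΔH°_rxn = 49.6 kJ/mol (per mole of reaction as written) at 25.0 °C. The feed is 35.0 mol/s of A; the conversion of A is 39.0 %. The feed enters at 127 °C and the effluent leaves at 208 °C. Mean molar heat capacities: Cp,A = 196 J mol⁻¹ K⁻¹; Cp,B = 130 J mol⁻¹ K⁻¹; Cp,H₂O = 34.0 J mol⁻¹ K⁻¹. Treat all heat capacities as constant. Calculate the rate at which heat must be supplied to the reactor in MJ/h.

Extent of reaction ξ = 0.390 × 35.0 = 13.65 mol/s
Reaction term: ξ·ΔH°_rxn = 13.65 × 49.6 = 677.04 kJ/s
Sensible, feed 127→25 °C: -699.72 kJ/s
Outlet flows (mol/s): A 21.35, B 13.65, H₂O 13.65
Sensible, products 25→208 °C: 1175.4 kJ/s
Q = ΔH = 1152.8 kJ/s = 1152.8 kW
Heat supplied = 4150 MJ/h

Q_in = 4150 MJ/h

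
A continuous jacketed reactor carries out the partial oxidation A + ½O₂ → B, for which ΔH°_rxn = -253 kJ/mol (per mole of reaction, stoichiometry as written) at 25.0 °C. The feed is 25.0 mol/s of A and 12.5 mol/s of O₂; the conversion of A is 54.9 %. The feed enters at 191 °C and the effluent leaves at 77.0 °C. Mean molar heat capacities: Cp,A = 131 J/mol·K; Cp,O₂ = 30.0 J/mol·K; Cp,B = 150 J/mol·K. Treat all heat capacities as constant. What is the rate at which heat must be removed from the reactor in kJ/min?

Extent of reaction ξ = 0.549 × 25.0 = 13.725 mol/s
Reaction term: ξ·ΔH°_rxn = 13.725 × -253 = -3472.4 kJ/s
Sensible, feed 191→25 °C: -605.9 kJ/s
Outlet flows (mol/s): A 11.275, O₂ 5.6375, B 13.725
Sensible, products 25→77.0 °C: 192.65 kJ/s
Q = ΔH = -3885.7 kJ/s = -3885.7 kW
Heat removed = 233140 kJ/min

Q_out = 233000 kJ/min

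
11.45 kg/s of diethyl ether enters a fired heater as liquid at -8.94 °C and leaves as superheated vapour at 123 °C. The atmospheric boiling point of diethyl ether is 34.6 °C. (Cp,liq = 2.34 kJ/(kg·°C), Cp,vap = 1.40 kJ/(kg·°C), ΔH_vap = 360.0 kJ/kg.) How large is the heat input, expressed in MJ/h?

liquid -8.94→34.6 °C: 101.88 kJ/kg
vaporisation at 34.6 °C: 360 kJ/kg
vapour 34.6→123 °C: 123.76 kJ/kg
Δh = 101.88 + 360 + 123.76 = 585.64 kJ/kg
Q = ṁ·Δh = 11.45 kg/s × 585.64 kJ/kg = 6705.6 kJ/s
|Q| = 6705.6 kW = 24140 MJ/h

Q = 24100 MJ/h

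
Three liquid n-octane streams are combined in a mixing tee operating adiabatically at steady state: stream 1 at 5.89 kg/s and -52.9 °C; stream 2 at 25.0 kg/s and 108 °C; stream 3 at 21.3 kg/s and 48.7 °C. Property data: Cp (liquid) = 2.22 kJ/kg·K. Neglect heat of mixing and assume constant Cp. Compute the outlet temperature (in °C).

T_out = 65.6 °C

Adiabatic, steady state ⇒ Σ ṁᵢCp,ᵢ(T_out − Tᵢ) = 0
T_out = Σ ṁᵢCp,ᵢTᵢ / Σ ṁᵢCp,ᵢ
      = 7605.1 / 115.86 = 65.64 °C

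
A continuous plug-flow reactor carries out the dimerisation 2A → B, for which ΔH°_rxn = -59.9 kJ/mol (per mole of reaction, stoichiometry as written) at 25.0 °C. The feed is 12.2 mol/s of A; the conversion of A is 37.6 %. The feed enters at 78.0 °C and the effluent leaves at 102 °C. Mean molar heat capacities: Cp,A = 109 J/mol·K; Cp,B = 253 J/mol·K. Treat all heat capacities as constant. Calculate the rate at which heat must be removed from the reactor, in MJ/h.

Q_out = 357 MJ/h

Extent of reaction ξ = 0.376 × 12.2 / 2 = 2.2936 mol/s
Reaction term: ξ·ΔH°_rxn = 2.2936 × -59.9 = -137.39 kJ/s
Sensible, feed 78.0→25 °C: -70.479 kJ/s
Outlet flows (mol/s): A 7.6128, B 2.2936
Sensible, products 25→102 °C: 108.58 kJ/s
Q = ΔH = -99.29 kJ/s = -99.29 kW
Heat removed = 357.44 MJ/h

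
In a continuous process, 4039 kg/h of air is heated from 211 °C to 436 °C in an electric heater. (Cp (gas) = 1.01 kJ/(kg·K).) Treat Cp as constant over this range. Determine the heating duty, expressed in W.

Q = ṁ·Cp·ΔT = 4039 × 1.01 × (436 − 211) = 917860 kJ/h
Converting: 917860 / 3600 s = 254.96 kW
Heating duty = 254960 W

Q = 255000 W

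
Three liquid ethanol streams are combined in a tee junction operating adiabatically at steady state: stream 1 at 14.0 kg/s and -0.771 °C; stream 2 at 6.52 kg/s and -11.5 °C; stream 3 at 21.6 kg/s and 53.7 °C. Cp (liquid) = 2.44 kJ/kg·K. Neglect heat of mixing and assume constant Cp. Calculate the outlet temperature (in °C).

T_out = 25.5 °C

Adiabatic, steady state ⇒ Σ ṁᵢCp,ᵢ(T_out − Tᵢ) = 0
Σ ṁᵢCp,ᵢTᵢ = 14.0×2.44×-0.771 + 6.52×2.44×-11.5 + 21.6×2.44×53.7 = 2620.9
Σ ṁᵢCp,ᵢ = 14.0×2.44 + 6.52×2.44 + 21.6×2.44 = 102.77
T_out = 2620.9 / 102.77 = 25.502 °C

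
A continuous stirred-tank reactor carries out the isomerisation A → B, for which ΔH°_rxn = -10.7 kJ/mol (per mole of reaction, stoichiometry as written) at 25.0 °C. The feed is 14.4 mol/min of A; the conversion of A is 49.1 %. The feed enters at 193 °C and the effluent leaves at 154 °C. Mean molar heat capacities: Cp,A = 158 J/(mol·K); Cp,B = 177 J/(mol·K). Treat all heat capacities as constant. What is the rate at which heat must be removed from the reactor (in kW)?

Extent of reaction ξ = 0.491 × 14.4 = 7.0704 mol/min
Reaction term: ξ·ΔH°_rxn = 7.0704 × -10.7 = -75.653 kJ/min
Sensible, feed 193→25 °C: -382.23 kJ/min
Outlet flows (mol/min): A 7.3296, B 7.0704
Sensible, products 25→154 °C: 310.83 kJ/min
Q = ΔH = -147.06 kJ/min = -2.4509 kW
Heat removed = 2.4509 kW

Q_out = 2.45 kW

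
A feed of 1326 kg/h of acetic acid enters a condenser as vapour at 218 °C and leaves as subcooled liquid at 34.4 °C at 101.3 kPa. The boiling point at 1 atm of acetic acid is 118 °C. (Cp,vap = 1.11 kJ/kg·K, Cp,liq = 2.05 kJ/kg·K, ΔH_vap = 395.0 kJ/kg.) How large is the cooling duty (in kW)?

Q_c = 250 kW

vapour 218→118 °C: -111 kJ/kg
condensation at 118 °C: -395 kJ/kg
liquid 118→34.4 °C: -171.38 kJ/kg
Δh = -111 + -395 + -171.38 = -677.38 kJ/kg
Q = ṁ·Δh = 1326 kg/h × -677.38 kJ/kg = -898210 kJ/h
|Q| = 249.5 kW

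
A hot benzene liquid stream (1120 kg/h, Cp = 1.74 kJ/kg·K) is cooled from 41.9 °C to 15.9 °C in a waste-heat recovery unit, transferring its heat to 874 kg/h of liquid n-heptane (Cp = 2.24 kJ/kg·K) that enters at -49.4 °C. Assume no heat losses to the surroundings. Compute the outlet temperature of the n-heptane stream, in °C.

T_c,out = -23.5 °C

Heat released by hot stream: Q = 1120 × 1.74 × (41.9 − 15.9) = 50669 kJ/h
Energy balance on cold side (adiabatic exchanger): Q = ṁ_c·Cp_c·(T_c,out − T_c,in)
T_c,out = -49.4 + 50669/(874 × 2.24) = -23.519 °C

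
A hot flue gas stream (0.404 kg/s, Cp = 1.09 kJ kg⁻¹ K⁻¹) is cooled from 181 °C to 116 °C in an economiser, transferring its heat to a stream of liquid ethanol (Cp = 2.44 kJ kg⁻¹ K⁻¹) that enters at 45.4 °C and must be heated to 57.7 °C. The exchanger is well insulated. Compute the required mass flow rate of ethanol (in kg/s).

Heat released by hot stream: Q = 0.404 × 1.09 × (181 − 116) = 28.623 kJ/s
Energy balance on cold side (adiabatic exchanger): Q = ṁ_c·Cp_c·(T_c,out − T_c,in)
ṁ_c = 28.623 / [2.44 × (57.7 − 45.4)] = 0.95373 kg/s

ṁ_c = 0.954 kg/s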